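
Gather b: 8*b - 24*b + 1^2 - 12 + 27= 16 - 16*b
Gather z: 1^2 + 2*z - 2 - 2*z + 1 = 0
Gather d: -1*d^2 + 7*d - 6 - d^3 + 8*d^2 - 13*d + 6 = -d^3 + 7*d^2 - 6*d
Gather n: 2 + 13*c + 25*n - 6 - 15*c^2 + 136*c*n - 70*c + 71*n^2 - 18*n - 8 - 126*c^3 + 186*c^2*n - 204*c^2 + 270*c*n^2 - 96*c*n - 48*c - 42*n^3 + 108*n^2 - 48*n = -126*c^3 - 219*c^2 - 105*c - 42*n^3 + n^2*(270*c + 179) + n*(186*c^2 + 40*c - 41) - 12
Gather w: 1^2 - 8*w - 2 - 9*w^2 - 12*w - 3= -9*w^2 - 20*w - 4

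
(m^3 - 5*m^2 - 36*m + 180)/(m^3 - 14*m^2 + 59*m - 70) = (m^2 - 36)/(m^2 - 9*m + 14)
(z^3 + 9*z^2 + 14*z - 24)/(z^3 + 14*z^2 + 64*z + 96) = (z - 1)/(z + 4)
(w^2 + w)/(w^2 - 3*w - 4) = w/(w - 4)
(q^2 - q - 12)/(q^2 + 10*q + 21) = (q - 4)/(q + 7)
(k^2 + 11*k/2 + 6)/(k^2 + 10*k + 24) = (k + 3/2)/(k + 6)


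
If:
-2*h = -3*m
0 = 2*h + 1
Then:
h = -1/2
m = -1/3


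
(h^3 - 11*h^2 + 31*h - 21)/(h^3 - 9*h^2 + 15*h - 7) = (h - 3)/(h - 1)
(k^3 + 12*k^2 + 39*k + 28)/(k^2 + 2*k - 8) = (k^2 + 8*k + 7)/(k - 2)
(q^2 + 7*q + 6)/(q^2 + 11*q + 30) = (q + 1)/(q + 5)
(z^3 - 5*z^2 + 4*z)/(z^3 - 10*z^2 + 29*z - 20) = z/(z - 5)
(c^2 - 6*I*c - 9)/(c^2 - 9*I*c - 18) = (c - 3*I)/(c - 6*I)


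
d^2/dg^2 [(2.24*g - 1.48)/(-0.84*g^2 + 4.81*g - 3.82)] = (-(1.68*g - 4.81)*(2.24*g - 1.48)*(3.36*g - 9.62) + (11.2896*g - 24.0352)*(0.84*g^2 - 4.81*g + 3.82))/(0.84*g^2 - 4.81*g + 3.82)^3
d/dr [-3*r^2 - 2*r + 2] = -6*r - 2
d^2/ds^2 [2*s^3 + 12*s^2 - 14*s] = 12*s + 24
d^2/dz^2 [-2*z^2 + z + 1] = -4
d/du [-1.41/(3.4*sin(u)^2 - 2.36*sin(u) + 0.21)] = (9.588*sin(u) - 3.3276)*cos(u)/(3.4*sin(u)^2 - 2.36*sin(u) + 0.21)^2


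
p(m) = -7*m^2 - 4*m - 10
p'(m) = -14*m - 4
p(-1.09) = -13.96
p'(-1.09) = 11.26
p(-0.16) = -9.54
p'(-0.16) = -1.76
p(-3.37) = -76.02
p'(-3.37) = 43.18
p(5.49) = -242.94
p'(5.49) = -80.86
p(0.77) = -17.23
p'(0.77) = -14.78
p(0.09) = -10.42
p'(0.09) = -5.26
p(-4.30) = -122.23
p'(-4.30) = 56.20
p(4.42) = -164.43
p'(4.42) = -65.88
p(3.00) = -85.00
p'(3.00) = -46.00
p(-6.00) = -238.00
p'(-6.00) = 80.00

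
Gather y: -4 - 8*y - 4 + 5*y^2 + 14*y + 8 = 5*y^2 + 6*y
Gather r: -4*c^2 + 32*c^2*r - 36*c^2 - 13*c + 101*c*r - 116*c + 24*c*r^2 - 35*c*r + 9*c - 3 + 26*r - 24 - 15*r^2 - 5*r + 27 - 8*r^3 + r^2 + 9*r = -40*c^2 - 120*c - 8*r^3 + r^2*(24*c - 14) + r*(32*c^2 + 66*c + 30)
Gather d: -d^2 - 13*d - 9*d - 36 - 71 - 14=-d^2 - 22*d - 121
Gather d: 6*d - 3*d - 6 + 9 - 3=3*d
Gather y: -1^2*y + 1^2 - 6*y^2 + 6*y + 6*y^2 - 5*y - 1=0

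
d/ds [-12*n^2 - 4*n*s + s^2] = -4*n + 2*s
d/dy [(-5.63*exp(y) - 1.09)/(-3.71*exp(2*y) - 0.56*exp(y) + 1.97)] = (-(5.63*exp(y) + 1.09)*(7.42*exp(y) + 0.56) + 20.8873*exp(2*y) + 3.1528*exp(y) - 11.0911)*exp(y)/(3.71*exp(2*y) + 0.56*exp(y) - 1.97)^2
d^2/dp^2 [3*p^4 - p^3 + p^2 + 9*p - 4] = 36*p^2 - 6*p + 2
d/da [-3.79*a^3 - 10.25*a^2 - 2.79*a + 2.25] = -11.37*a^2 - 20.5*a - 2.79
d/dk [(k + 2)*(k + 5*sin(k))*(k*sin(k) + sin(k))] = (k + 1)*(k + 2)*(5*cos(k) + 1)*sin(k) + (k + 1)*(k + 5*sin(k))*sin(k) + (k + 2)*(k + 5*sin(k))*(k*cos(k) + sqrt(2)*sin(k + pi/4))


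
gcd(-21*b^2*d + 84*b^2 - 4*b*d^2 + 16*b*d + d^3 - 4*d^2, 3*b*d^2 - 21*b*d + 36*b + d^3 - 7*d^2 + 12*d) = 3*b*d - 12*b + d^2 - 4*d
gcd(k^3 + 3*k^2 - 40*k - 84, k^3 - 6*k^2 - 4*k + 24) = k^2 - 4*k - 12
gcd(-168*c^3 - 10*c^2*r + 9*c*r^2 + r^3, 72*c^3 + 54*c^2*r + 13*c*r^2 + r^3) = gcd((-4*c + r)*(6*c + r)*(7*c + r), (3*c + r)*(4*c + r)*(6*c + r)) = 6*c + r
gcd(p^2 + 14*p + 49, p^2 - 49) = p + 7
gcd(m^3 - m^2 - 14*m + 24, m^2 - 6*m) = 1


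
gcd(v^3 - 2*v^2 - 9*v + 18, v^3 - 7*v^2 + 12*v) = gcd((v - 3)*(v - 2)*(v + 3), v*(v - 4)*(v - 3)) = v - 3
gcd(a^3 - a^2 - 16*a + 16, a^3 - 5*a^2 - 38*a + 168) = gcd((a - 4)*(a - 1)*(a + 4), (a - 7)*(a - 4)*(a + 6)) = a - 4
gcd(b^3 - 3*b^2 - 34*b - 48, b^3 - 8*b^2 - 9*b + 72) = b^2 - 5*b - 24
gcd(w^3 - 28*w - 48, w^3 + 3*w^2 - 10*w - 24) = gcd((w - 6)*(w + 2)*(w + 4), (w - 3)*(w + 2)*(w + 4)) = w^2 + 6*w + 8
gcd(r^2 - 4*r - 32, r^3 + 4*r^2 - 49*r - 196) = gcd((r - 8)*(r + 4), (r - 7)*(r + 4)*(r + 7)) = r + 4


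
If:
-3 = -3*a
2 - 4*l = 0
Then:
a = 1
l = 1/2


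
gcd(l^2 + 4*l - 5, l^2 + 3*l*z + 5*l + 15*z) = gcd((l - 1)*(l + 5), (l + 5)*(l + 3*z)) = l + 5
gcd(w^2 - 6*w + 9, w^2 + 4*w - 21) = w - 3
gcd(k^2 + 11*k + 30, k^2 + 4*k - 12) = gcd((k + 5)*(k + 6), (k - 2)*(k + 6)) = k + 6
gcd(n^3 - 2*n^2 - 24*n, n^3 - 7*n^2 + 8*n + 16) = 1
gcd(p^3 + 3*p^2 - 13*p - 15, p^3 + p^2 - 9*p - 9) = p^2 - 2*p - 3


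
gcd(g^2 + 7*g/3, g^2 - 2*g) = g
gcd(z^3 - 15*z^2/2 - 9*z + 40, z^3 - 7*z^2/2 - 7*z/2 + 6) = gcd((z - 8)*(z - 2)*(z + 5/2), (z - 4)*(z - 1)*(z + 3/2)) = 1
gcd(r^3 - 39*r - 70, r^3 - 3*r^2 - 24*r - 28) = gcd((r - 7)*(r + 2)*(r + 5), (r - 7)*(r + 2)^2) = r^2 - 5*r - 14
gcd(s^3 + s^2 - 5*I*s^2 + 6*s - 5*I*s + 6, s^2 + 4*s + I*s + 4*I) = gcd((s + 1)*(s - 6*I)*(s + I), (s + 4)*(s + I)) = s + I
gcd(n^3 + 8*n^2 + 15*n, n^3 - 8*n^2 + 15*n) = n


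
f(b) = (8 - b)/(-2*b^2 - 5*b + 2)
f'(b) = (8 - b)*(4*b + 5)/(-2*b^2 - 5*b + 2)^2 - 1/(-2*b^2 - 5*b + 2) = (2*b^2 + 5*b - (b - 8)*(4*b + 5) - 2)/(2*b^2 + 5*b - 2)^2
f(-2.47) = 4.87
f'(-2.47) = -11.54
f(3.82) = -0.09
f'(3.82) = 0.06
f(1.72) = -0.50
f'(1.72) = 0.56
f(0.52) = -6.56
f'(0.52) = 41.57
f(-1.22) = 1.80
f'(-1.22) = -0.15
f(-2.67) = 9.77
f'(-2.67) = -51.72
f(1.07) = -1.23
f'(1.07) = 2.20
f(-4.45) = -0.81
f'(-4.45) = -0.61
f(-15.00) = -0.06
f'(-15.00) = -0.00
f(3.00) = -0.16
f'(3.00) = 0.12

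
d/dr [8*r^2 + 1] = 16*r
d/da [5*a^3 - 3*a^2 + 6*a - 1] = 15*a^2 - 6*a + 6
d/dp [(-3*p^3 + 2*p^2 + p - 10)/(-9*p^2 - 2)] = (27*p^4 + 27*p^2 - 188*p - 2)/(81*p^4 + 36*p^2 + 4)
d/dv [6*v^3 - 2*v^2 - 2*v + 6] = 18*v^2 - 4*v - 2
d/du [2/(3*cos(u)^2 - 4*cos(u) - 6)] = 4*(3*cos(u) - 2)*sin(u)/(-3*cos(u)^2 + 4*cos(u) + 6)^2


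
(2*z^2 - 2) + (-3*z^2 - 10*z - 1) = -z^2 - 10*z - 3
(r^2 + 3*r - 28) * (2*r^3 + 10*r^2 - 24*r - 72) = 2*r^5 + 16*r^4 - 50*r^3 - 424*r^2 + 456*r + 2016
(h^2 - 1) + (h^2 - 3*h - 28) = 2*h^2 - 3*h - 29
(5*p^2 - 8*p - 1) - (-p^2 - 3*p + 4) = 6*p^2 - 5*p - 5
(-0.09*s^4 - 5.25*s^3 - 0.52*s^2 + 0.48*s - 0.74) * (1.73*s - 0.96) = -0.1557*s^5 - 8.9961*s^4 + 4.1404*s^3 + 1.3296*s^2 - 1.741*s + 0.7104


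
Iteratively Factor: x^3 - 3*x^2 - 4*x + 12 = (x + 2)*(x^2 - 5*x + 6) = (x - 3)*(x + 2)*(x - 2)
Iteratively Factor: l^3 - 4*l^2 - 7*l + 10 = (l - 1)*(l^2 - 3*l - 10) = (l - 5)*(l - 1)*(l + 2)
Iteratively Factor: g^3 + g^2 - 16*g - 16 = (g - 4)*(g^2 + 5*g + 4) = (g - 4)*(g + 4)*(g + 1)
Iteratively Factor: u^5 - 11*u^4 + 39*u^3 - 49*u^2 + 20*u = (u - 1)*(u^4 - 10*u^3 + 29*u^2 - 20*u) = (u - 5)*(u - 1)*(u^3 - 5*u^2 + 4*u) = (u - 5)*(u - 4)*(u - 1)*(u^2 - u) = (u - 5)*(u - 4)*(u - 1)^2*(u)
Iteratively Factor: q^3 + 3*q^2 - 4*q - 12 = (q - 2)*(q^2 + 5*q + 6) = (q - 2)*(q + 3)*(q + 2)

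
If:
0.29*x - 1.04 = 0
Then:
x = 3.59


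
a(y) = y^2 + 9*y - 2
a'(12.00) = 33.00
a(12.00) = 250.00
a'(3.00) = 15.00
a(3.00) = 34.00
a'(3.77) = 16.54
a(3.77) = 46.14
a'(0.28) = 9.56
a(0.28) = 0.60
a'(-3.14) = 2.72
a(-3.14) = -20.40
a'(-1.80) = 5.40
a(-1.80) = -14.96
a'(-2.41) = 4.18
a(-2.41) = -17.88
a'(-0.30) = 8.40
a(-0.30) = -4.61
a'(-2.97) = 3.06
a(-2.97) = -19.91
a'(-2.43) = 4.14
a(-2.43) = -17.97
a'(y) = 2*y + 9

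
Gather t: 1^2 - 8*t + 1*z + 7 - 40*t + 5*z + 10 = -48*t + 6*z + 18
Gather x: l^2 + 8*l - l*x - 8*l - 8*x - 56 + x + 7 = l^2 + x*(-l - 7) - 49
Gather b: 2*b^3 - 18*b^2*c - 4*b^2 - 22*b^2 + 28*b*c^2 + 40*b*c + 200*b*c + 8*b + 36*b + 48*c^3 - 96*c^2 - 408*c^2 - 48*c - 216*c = 2*b^3 + b^2*(-18*c - 26) + b*(28*c^2 + 240*c + 44) + 48*c^3 - 504*c^2 - 264*c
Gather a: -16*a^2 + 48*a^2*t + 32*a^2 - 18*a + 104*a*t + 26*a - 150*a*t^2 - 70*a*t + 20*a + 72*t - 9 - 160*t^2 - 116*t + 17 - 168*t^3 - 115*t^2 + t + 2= a^2*(48*t + 16) + a*(-150*t^2 + 34*t + 28) - 168*t^3 - 275*t^2 - 43*t + 10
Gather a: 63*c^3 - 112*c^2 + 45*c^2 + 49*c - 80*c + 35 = 63*c^3 - 67*c^2 - 31*c + 35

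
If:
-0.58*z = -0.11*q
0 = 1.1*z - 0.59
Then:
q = 2.83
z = 0.54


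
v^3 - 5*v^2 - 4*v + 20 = (v - 5)*(v - 2)*(v + 2)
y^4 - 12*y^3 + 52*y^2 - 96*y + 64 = (y - 4)^2*(y - 2)^2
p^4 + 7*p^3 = p^3*(p + 7)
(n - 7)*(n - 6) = n^2 - 13*n + 42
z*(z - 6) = z^2 - 6*z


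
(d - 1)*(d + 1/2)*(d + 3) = d^3 + 5*d^2/2 - 2*d - 3/2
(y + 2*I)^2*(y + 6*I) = y^3 + 10*I*y^2 - 28*y - 24*I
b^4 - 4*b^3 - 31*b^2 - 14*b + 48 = (b - 8)*(b - 1)*(b + 2)*(b + 3)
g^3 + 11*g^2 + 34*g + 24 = (g + 1)*(g + 4)*(g + 6)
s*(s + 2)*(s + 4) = s^3 + 6*s^2 + 8*s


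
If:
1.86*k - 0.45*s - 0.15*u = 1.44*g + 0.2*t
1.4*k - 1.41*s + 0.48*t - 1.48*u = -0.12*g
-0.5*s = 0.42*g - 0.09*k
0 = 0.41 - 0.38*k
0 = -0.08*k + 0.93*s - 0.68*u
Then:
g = -6.43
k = 1.08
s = 5.59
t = 38.08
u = 7.52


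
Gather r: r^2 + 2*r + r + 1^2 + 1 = r^2 + 3*r + 2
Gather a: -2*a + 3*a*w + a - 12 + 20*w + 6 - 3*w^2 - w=a*(3*w - 1) - 3*w^2 + 19*w - 6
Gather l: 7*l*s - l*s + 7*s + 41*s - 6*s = 6*l*s + 42*s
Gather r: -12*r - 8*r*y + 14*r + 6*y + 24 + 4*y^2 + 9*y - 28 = r*(2 - 8*y) + 4*y^2 + 15*y - 4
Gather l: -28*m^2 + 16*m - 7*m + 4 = -28*m^2 + 9*m + 4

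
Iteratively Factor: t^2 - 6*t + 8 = (t - 4)*(t - 2)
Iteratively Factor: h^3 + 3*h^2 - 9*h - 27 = (h - 3)*(h^2 + 6*h + 9) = (h - 3)*(h + 3)*(h + 3)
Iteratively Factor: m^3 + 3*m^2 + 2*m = (m + 2)*(m^2 + m) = (m + 1)*(m + 2)*(m)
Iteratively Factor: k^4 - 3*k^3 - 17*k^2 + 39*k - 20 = (k - 1)*(k^3 - 2*k^2 - 19*k + 20) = (k - 1)^2*(k^2 - k - 20) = (k - 1)^2*(k + 4)*(k - 5)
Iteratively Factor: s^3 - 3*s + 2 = (s - 1)*(s^2 + s - 2) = (s - 1)^2*(s + 2)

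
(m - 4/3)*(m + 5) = m^2 + 11*m/3 - 20/3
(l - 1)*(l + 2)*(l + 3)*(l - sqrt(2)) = l^4 - sqrt(2)*l^3 + 4*l^3 - 4*sqrt(2)*l^2 + l^2 - 6*l - sqrt(2)*l + 6*sqrt(2)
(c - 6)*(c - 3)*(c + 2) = c^3 - 7*c^2 + 36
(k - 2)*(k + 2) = k^2 - 4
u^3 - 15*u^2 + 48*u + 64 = (u - 8)^2*(u + 1)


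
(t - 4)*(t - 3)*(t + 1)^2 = t^4 - 5*t^3 - t^2 + 17*t + 12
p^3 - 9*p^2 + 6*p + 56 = (p - 7)*(p - 4)*(p + 2)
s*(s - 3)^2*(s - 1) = s^4 - 7*s^3 + 15*s^2 - 9*s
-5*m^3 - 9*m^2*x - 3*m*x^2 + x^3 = (-5*m + x)*(m + x)^2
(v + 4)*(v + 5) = v^2 + 9*v + 20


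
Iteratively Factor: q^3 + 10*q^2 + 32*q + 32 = (q + 4)*(q^2 + 6*q + 8) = (q + 2)*(q + 4)*(q + 4)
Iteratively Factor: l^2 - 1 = (l - 1)*(l + 1)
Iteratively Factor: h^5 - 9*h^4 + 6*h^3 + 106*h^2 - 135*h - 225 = (h - 3)*(h^4 - 6*h^3 - 12*h^2 + 70*h + 75) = (h - 5)*(h - 3)*(h^3 - h^2 - 17*h - 15) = (h - 5)^2*(h - 3)*(h^2 + 4*h + 3) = (h - 5)^2*(h - 3)*(h + 1)*(h + 3)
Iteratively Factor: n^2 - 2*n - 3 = (n + 1)*(n - 3)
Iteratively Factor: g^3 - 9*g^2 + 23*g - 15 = (g - 3)*(g^2 - 6*g + 5) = (g - 3)*(g - 1)*(g - 5)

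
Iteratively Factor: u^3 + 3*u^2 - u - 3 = (u + 1)*(u^2 + 2*u - 3) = (u + 1)*(u + 3)*(u - 1)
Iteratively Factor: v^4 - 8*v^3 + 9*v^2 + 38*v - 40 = (v - 4)*(v^3 - 4*v^2 - 7*v + 10) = (v - 5)*(v - 4)*(v^2 + v - 2) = (v - 5)*(v - 4)*(v - 1)*(v + 2)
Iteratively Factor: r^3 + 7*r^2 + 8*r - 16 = (r - 1)*(r^2 + 8*r + 16) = (r - 1)*(r + 4)*(r + 4)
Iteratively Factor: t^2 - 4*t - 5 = (t - 5)*(t + 1)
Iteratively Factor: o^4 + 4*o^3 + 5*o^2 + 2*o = (o + 2)*(o^3 + 2*o^2 + o) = (o + 1)*(o + 2)*(o^2 + o) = o*(o + 1)*(o + 2)*(o + 1)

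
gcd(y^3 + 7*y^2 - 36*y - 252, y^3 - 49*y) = y + 7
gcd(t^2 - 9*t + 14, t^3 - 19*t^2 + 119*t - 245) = t - 7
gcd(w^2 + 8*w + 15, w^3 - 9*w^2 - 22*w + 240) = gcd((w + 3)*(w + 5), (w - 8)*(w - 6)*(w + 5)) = w + 5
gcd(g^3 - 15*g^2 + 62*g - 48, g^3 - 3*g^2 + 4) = 1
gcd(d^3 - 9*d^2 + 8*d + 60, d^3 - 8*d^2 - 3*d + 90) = d^2 - 11*d + 30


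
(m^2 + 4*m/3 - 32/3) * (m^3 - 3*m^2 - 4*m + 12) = m^5 - 5*m^4/3 - 56*m^3/3 + 116*m^2/3 + 176*m/3 - 128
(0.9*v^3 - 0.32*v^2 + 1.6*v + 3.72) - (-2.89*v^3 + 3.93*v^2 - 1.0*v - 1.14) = 3.79*v^3 - 4.25*v^2 + 2.6*v + 4.86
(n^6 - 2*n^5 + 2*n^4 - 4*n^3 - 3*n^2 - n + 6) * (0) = 0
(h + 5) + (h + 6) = 2*h + 11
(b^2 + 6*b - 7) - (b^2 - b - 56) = 7*b + 49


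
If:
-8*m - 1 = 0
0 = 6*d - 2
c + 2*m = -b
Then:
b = 1/4 - c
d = 1/3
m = -1/8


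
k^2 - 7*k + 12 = (k - 4)*(k - 3)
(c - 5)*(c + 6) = c^2 + c - 30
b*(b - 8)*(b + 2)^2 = b^4 - 4*b^3 - 28*b^2 - 32*b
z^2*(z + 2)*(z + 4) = z^4 + 6*z^3 + 8*z^2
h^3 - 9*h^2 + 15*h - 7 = (h - 7)*(h - 1)^2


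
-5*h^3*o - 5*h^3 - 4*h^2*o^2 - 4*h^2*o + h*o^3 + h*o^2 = (-5*h + o)*(h + o)*(h*o + h)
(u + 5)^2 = u^2 + 10*u + 25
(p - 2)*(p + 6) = p^2 + 4*p - 12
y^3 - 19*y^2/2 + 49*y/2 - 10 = (y - 5)*(y - 4)*(y - 1/2)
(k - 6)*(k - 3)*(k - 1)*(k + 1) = k^4 - 9*k^3 + 17*k^2 + 9*k - 18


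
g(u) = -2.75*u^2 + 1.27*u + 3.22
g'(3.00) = -15.23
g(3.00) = -17.72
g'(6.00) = -31.73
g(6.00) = -88.16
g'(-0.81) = 5.72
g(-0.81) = 0.39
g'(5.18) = -27.22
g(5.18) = -63.99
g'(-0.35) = 3.20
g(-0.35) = 2.44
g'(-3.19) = 18.82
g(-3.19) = -28.82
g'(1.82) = -8.74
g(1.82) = -3.58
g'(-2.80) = 16.67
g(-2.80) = -21.90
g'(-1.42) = 9.08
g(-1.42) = -4.13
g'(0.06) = 0.94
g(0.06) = 3.29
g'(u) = 1.27 - 5.5*u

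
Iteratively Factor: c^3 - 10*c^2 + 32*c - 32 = (c - 4)*(c^2 - 6*c + 8) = (c - 4)*(c - 2)*(c - 4)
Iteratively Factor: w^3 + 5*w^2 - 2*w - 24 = (w - 2)*(w^2 + 7*w + 12) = (w - 2)*(w + 3)*(w + 4)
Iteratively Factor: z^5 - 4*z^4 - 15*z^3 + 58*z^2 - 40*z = (z + 4)*(z^4 - 8*z^3 + 17*z^2 - 10*z) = (z - 2)*(z + 4)*(z^3 - 6*z^2 + 5*z) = (z - 2)*(z - 1)*(z + 4)*(z^2 - 5*z) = z*(z - 2)*(z - 1)*(z + 4)*(z - 5)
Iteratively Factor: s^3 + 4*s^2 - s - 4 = (s + 4)*(s^2 - 1) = (s - 1)*(s + 4)*(s + 1)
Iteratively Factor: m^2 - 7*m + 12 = (m - 3)*(m - 4)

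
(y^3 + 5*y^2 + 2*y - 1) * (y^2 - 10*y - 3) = y^5 - 5*y^4 - 51*y^3 - 36*y^2 + 4*y + 3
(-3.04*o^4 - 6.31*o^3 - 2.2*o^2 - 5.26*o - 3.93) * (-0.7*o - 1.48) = 2.128*o^5 + 8.9162*o^4 + 10.8788*o^3 + 6.938*o^2 + 10.5358*o + 5.8164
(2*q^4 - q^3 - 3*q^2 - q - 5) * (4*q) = 8*q^5 - 4*q^4 - 12*q^3 - 4*q^2 - 20*q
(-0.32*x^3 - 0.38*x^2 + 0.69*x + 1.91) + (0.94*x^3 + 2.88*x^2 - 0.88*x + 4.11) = 0.62*x^3 + 2.5*x^2 - 0.19*x + 6.02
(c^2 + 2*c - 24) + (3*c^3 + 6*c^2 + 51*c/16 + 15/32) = 3*c^3 + 7*c^2 + 83*c/16 - 753/32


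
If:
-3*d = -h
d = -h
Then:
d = 0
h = 0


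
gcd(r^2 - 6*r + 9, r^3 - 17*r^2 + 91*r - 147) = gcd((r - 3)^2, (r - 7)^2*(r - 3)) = r - 3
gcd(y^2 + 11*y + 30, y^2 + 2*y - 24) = y + 6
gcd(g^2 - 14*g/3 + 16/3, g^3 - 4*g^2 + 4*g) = g - 2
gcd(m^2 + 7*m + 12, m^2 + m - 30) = 1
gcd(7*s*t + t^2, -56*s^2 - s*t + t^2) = 7*s + t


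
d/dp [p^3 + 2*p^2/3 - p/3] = 3*p^2 + 4*p/3 - 1/3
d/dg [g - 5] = 1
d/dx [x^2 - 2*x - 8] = 2*x - 2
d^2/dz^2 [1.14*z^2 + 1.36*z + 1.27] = 2.28000000000000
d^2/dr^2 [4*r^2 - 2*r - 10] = 8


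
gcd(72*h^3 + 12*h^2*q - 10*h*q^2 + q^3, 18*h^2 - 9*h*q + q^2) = -6*h + q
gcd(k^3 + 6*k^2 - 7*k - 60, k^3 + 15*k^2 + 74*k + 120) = k^2 + 9*k + 20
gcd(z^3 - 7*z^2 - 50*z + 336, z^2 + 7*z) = z + 7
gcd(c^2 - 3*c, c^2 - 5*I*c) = c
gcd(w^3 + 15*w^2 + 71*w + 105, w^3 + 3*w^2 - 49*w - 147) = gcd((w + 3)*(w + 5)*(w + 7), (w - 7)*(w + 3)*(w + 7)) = w^2 + 10*w + 21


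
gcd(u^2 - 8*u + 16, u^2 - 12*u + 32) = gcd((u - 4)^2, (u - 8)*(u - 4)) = u - 4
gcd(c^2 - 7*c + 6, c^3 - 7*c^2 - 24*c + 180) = c - 6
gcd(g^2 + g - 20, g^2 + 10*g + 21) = 1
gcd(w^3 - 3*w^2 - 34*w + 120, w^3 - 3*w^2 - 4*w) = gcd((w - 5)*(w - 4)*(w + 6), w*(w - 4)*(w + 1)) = w - 4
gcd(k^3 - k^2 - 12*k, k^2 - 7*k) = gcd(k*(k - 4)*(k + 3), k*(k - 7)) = k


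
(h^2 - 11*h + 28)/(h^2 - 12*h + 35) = (h - 4)/(h - 5)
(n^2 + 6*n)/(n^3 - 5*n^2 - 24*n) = (n + 6)/(n^2 - 5*n - 24)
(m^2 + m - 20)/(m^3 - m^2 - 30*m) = (m - 4)/(m*(m - 6))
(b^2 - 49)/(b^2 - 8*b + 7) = (b + 7)/(b - 1)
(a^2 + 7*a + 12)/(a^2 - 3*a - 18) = (a + 4)/(a - 6)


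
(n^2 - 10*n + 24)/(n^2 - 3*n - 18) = (n - 4)/(n + 3)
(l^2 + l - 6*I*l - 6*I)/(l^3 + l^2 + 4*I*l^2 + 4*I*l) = (l - 6*I)/(l*(l + 4*I))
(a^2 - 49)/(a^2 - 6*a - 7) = (a + 7)/(a + 1)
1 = 1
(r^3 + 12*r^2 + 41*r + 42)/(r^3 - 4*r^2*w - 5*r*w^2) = (r^3 + 12*r^2 + 41*r + 42)/(r*(r^2 - 4*r*w - 5*w^2))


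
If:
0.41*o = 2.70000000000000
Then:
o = 6.59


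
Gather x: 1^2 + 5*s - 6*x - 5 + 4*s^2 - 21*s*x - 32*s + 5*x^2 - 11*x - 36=4*s^2 - 27*s + 5*x^2 + x*(-21*s - 17) - 40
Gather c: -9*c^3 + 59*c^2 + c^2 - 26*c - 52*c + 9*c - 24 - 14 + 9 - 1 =-9*c^3 + 60*c^2 - 69*c - 30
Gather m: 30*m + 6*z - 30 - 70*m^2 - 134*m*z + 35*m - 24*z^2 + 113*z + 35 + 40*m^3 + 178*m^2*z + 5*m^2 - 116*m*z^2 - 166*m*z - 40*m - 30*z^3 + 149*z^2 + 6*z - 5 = 40*m^3 + m^2*(178*z - 65) + m*(-116*z^2 - 300*z + 25) - 30*z^3 + 125*z^2 + 125*z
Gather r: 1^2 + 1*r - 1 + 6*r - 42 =7*r - 42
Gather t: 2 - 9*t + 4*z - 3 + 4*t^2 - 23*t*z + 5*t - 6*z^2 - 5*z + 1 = 4*t^2 + t*(-23*z - 4) - 6*z^2 - z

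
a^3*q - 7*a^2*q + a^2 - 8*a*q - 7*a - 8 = (a - 8)*(a + 1)*(a*q + 1)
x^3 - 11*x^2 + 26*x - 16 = (x - 8)*(x - 2)*(x - 1)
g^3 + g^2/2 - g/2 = g*(g - 1/2)*(g + 1)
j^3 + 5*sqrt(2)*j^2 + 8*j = j*(j + sqrt(2))*(j + 4*sqrt(2))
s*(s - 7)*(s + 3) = s^3 - 4*s^2 - 21*s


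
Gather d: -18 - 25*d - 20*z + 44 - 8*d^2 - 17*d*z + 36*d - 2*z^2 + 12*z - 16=-8*d^2 + d*(11 - 17*z) - 2*z^2 - 8*z + 10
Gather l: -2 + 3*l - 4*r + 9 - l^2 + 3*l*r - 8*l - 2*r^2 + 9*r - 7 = -l^2 + l*(3*r - 5) - 2*r^2 + 5*r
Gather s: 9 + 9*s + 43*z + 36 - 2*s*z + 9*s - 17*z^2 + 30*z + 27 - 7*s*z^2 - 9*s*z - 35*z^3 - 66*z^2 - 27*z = s*(-7*z^2 - 11*z + 18) - 35*z^3 - 83*z^2 + 46*z + 72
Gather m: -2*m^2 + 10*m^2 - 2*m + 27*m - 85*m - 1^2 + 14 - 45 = 8*m^2 - 60*m - 32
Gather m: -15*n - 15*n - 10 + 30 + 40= 60 - 30*n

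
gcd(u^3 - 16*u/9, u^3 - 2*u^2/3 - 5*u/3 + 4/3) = u + 4/3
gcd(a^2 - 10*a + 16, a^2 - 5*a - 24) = a - 8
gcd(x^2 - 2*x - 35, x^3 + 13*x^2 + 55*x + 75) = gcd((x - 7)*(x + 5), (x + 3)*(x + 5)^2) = x + 5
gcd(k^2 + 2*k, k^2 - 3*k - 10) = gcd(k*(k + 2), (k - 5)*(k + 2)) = k + 2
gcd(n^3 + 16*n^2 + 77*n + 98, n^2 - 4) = n + 2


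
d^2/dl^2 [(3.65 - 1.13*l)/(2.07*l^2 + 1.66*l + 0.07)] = (-(1.13*l - 3.65)*(4.14*l + 1.66)*(8.28*l + 3.32) + (14.0346*l - 11.3594)*(2.07*l^2 + 1.66*l + 0.07))/(2.07*l^2 + 1.66*l + 0.07)^3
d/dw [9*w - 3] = 9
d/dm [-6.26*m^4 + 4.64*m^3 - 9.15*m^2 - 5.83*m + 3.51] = -25.04*m^3 + 13.92*m^2 - 18.3*m - 5.83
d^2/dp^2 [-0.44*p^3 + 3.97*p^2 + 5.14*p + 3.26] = 7.94 - 2.64*p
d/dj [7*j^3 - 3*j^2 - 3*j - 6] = 21*j^2 - 6*j - 3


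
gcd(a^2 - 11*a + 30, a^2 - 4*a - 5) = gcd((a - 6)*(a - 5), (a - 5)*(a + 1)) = a - 5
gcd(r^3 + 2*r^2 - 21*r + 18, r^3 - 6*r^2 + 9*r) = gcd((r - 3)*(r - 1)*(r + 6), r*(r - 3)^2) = r - 3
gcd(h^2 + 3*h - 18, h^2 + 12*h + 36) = h + 6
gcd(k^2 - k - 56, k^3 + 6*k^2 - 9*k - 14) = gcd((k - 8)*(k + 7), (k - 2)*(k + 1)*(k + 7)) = k + 7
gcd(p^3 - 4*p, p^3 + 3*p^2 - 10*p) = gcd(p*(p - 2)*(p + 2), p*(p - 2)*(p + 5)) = p^2 - 2*p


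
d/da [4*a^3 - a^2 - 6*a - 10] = 12*a^2 - 2*a - 6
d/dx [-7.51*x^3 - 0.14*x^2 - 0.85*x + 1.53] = -22.53*x^2 - 0.28*x - 0.85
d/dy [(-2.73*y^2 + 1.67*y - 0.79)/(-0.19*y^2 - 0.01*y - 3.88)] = (0.3446*y^2 + 20.8846*y - 6.4875)/(0.0361*y^4 + 0.0038*y^3 + 1.4745*y^2 + 0.0776*y + 15.0544)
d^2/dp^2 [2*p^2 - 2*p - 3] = 4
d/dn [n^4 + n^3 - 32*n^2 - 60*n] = 4*n^3 + 3*n^2 - 64*n - 60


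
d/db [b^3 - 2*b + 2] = 3*b^2 - 2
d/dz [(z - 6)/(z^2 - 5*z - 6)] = -1/(z^2 + 2*z + 1)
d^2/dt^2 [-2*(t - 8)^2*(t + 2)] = 56 - 12*t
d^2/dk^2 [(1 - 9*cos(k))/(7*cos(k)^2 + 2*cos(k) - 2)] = 2*(3969*(1 - cos(2*k))^2*cos(k) - 322*(1 - cos(2*k))^2 - 3946*cos(k) - 748*cos(2*k) + 3360*cos(3*k) - 882*cos(5*k) + 396)/(4*cos(k) + 7*cos(2*k) + 3)^3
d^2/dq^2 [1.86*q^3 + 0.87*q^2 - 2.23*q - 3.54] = 11.16*q + 1.74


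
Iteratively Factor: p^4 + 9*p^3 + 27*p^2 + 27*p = (p + 3)*(p^3 + 6*p^2 + 9*p) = (p + 3)^2*(p^2 + 3*p) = (p + 3)^3*(p)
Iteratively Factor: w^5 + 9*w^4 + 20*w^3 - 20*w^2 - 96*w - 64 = (w - 2)*(w^4 + 11*w^3 + 42*w^2 + 64*w + 32) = (w - 2)*(w + 4)*(w^3 + 7*w^2 + 14*w + 8) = (w - 2)*(w + 4)^2*(w^2 + 3*w + 2) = (w - 2)*(w + 2)*(w + 4)^2*(w + 1)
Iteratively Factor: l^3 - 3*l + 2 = (l + 2)*(l^2 - 2*l + 1) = (l - 1)*(l + 2)*(l - 1)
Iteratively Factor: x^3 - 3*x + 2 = (x + 2)*(x^2 - 2*x + 1) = (x - 1)*(x + 2)*(x - 1)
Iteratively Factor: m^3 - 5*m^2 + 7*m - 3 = (m - 3)*(m^2 - 2*m + 1) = (m - 3)*(m - 1)*(m - 1)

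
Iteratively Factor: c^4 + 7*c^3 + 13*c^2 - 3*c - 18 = (c + 3)*(c^3 + 4*c^2 + c - 6) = (c + 2)*(c + 3)*(c^2 + 2*c - 3) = (c - 1)*(c + 2)*(c + 3)*(c + 3)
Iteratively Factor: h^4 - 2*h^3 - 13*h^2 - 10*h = (h + 2)*(h^3 - 4*h^2 - 5*h) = (h - 5)*(h + 2)*(h^2 + h) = h*(h - 5)*(h + 2)*(h + 1)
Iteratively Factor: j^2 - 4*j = (j)*(j - 4)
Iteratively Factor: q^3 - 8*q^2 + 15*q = (q - 3)*(q^2 - 5*q) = q*(q - 3)*(q - 5)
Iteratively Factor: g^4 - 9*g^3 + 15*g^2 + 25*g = (g + 1)*(g^3 - 10*g^2 + 25*g) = (g - 5)*(g + 1)*(g^2 - 5*g) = (g - 5)^2*(g + 1)*(g)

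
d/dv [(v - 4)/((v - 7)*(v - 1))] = (-v^2 + 8*v - 25)/(v^4 - 16*v^3 + 78*v^2 - 112*v + 49)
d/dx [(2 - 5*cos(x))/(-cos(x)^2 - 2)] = (5*cos(x)^2 - 4*cos(x) - 10)*sin(x)/(sin(x)^2 - 3)^2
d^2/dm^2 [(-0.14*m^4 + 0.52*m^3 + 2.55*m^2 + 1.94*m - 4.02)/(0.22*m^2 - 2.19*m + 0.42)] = (-0.013552*m^6 + 0.404712*m^5 - 4.10634*m^4 + 9.597172*m^3 - 5.74725599999999*m^2 + 11.095848*m - 33.349284)/(0.010648*m^6 - 0.317988*m^5 + 3.22641*m^4 - 11.717595*m^3 + 6.15951*m^2 - 1.158948*m + 0.074088)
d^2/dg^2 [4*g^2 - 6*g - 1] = 8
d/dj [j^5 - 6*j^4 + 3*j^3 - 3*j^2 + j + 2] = 5*j^4 - 24*j^3 + 9*j^2 - 6*j + 1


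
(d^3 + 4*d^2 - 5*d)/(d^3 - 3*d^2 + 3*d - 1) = d*(d + 5)/(d^2 - 2*d + 1)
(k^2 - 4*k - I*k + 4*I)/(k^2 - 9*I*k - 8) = (k - 4)/(k - 8*I)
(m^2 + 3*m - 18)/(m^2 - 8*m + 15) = (m + 6)/(m - 5)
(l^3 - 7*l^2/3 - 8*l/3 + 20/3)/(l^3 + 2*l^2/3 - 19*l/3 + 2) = (3*l^2 - l - 10)/(3*l^2 + 8*l - 3)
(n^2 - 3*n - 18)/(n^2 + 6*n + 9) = (n - 6)/(n + 3)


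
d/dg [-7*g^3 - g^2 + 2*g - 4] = -21*g^2 - 2*g + 2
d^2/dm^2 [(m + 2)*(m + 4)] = 2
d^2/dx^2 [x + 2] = 0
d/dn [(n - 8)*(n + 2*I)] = 2*n - 8 + 2*I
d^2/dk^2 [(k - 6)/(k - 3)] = -6/(k - 3)^3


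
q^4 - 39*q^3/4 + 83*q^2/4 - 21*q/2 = q*(q - 7)*(q - 2)*(q - 3/4)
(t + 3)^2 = t^2 + 6*t + 9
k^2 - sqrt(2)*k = k*(k - sqrt(2))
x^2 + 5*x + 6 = (x + 2)*(x + 3)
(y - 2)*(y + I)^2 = y^3 - 2*y^2 + 2*I*y^2 - y - 4*I*y + 2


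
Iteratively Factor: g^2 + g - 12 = (g + 4)*(g - 3)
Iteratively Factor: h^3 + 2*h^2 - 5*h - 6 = (h - 2)*(h^2 + 4*h + 3) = (h - 2)*(h + 1)*(h + 3)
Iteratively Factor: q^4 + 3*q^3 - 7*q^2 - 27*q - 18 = (q + 1)*(q^3 + 2*q^2 - 9*q - 18) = (q + 1)*(q + 2)*(q^2 - 9) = (q + 1)*(q + 2)*(q + 3)*(q - 3)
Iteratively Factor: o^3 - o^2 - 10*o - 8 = (o + 2)*(o^2 - 3*o - 4) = (o + 1)*(o + 2)*(o - 4)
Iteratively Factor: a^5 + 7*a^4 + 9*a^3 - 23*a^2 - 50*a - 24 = (a + 1)*(a^4 + 6*a^3 + 3*a^2 - 26*a - 24) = (a + 1)^2*(a^3 + 5*a^2 - 2*a - 24) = (a - 2)*(a + 1)^2*(a^2 + 7*a + 12) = (a - 2)*(a + 1)^2*(a + 3)*(a + 4)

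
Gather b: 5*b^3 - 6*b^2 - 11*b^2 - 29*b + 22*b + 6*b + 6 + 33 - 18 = 5*b^3 - 17*b^2 - b + 21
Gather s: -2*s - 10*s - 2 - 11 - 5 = -12*s - 18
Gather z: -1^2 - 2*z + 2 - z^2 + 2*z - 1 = -z^2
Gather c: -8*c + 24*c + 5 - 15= 16*c - 10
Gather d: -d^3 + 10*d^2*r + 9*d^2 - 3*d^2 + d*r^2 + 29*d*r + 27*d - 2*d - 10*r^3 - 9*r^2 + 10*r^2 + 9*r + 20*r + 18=-d^3 + d^2*(10*r + 6) + d*(r^2 + 29*r + 25) - 10*r^3 + r^2 + 29*r + 18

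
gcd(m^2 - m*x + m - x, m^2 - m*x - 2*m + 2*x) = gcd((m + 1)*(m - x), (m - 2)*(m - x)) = -m + x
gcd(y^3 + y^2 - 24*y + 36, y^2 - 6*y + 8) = y - 2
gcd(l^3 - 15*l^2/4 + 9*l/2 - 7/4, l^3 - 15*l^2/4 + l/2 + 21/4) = l - 7/4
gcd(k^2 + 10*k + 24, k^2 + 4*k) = k + 4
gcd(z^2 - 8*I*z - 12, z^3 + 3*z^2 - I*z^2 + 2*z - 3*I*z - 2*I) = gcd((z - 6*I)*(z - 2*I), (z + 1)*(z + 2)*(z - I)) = 1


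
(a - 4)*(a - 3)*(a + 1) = a^3 - 6*a^2 + 5*a + 12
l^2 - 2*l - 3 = (l - 3)*(l + 1)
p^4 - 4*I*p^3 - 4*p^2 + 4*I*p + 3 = (p - 1)*(p + 1)*(p - 3*I)*(p - I)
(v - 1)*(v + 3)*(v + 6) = v^3 + 8*v^2 + 9*v - 18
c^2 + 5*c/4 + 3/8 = (c + 1/2)*(c + 3/4)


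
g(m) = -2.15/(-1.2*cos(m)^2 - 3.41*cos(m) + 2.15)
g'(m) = -2.15*(-2.4*sin(m)*cos(m) - 3.41*sin(m))/(-1.2*cos(m)^2 - 3.41*cos(m) + 2.15)^2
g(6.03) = 0.94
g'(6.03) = -0.60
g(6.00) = 0.96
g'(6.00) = -0.69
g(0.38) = 1.05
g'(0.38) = 1.07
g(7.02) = 2.08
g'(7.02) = 7.01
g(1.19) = -3.00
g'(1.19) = 16.71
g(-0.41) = 1.08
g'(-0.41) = -1.22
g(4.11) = -0.58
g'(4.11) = -0.27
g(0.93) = 6.77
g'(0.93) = 82.83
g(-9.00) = -0.50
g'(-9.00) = -0.06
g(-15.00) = -0.53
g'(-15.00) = -0.14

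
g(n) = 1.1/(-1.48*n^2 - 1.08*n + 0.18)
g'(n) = 1.1*(2.96*n + 1.08)/(-1.48*n^2 - 1.08*n + 0.18)^2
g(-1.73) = -0.46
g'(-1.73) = -0.78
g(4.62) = -0.03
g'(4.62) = 0.01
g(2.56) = -0.09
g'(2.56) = 0.06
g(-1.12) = -2.36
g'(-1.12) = -11.28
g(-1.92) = -0.34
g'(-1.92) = -0.49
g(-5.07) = -0.03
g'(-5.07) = -0.01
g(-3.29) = -0.09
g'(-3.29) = -0.06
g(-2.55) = -0.16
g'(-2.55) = -0.16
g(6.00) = -0.02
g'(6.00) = 0.01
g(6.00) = -0.02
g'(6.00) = 0.01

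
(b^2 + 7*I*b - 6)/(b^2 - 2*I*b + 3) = (b + 6*I)/(b - 3*I)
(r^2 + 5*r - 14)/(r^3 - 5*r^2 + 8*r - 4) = (r + 7)/(r^2 - 3*r + 2)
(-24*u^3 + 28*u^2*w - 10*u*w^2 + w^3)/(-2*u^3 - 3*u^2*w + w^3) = (12*u^2 - 8*u*w + w^2)/(u^2 + 2*u*w + w^2)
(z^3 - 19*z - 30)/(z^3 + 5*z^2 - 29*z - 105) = (z + 2)/(z + 7)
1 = 1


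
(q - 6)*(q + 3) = q^2 - 3*q - 18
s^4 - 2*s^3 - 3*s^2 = s^2*(s - 3)*(s + 1)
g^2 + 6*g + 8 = (g + 2)*(g + 4)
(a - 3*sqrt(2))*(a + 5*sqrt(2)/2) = a^2 - sqrt(2)*a/2 - 15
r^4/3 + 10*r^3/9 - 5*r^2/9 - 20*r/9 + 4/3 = (r/3 + 1)*(r - 1)*(r - 2/3)*(r + 2)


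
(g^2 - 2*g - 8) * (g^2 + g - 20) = g^4 - g^3 - 30*g^2 + 32*g + 160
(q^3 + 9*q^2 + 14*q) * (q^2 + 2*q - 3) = q^5 + 11*q^4 + 29*q^3 + q^2 - 42*q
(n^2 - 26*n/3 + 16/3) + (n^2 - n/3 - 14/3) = 2*n^2 - 9*n + 2/3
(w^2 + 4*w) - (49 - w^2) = 2*w^2 + 4*w - 49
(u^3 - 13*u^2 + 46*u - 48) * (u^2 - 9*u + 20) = u^5 - 22*u^4 + 183*u^3 - 722*u^2 + 1352*u - 960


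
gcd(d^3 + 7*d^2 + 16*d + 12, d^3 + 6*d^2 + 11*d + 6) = d^2 + 5*d + 6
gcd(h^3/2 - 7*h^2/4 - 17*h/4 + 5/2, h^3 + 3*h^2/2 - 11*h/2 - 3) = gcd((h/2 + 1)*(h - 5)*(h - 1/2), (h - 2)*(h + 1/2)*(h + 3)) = 1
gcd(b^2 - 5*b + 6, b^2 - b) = 1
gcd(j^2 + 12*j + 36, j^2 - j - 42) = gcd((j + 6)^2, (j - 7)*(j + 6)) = j + 6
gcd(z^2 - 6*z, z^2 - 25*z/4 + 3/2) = z - 6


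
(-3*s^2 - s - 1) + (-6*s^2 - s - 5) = -9*s^2 - 2*s - 6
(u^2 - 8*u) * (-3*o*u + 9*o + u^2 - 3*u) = -3*o*u^3 + 33*o*u^2 - 72*o*u + u^4 - 11*u^3 + 24*u^2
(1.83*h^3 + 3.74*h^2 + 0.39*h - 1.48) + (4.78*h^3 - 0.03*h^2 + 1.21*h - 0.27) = 6.61*h^3 + 3.71*h^2 + 1.6*h - 1.75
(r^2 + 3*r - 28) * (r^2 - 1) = r^4 + 3*r^3 - 29*r^2 - 3*r + 28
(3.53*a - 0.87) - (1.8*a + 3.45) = 1.73*a - 4.32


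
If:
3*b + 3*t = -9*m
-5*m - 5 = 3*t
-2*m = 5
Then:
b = 5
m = -5/2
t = 5/2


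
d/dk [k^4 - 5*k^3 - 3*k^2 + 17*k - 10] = 4*k^3 - 15*k^2 - 6*k + 17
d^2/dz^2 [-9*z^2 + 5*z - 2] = -18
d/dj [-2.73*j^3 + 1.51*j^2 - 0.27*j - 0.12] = -8.19*j^2 + 3.02*j - 0.27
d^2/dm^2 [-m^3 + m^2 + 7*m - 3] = 2 - 6*m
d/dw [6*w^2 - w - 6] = 12*w - 1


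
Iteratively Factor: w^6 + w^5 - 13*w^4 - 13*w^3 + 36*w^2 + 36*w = (w - 2)*(w^5 + 3*w^4 - 7*w^3 - 27*w^2 - 18*w) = (w - 2)*(w + 2)*(w^4 + w^3 - 9*w^2 - 9*w) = (w - 2)*(w + 2)*(w + 3)*(w^3 - 2*w^2 - 3*w) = (w - 3)*(w - 2)*(w + 2)*(w + 3)*(w^2 + w) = w*(w - 3)*(w - 2)*(w + 2)*(w + 3)*(w + 1)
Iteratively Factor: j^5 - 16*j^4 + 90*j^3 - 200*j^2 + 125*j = (j - 5)*(j^4 - 11*j^3 + 35*j^2 - 25*j) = (j - 5)^2*(j^3 - 6*j^2 + 5*j) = (j - 5)^3*(j^2 - j) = (j - 5)^3*(j - 1)*(j)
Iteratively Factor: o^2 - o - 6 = (o - 3)*(o + 2)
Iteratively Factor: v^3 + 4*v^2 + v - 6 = (v + 3)*(v^2 + v - 2) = (v - 1)*(v + 3)*(v + 2)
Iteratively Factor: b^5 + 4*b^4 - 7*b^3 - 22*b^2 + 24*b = (b + 4)*(b^4 - 7*b^2 + 6*b) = (b + 3)*(b + 4)*(b^3 - 3*b^2 + 2*b) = b*(b + 3)*(b + 4)*(b^2 - 3*b + 2) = b*(b - 1)*(b + 3)*(b + 4)*(b - 2)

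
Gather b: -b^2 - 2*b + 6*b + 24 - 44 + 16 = -b^2 + 4*b - 4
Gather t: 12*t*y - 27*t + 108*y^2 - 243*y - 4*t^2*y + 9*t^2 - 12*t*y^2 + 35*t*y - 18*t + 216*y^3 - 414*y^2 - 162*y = t^2*(9 - 4*y) + t*(-12*y^2 + 47*y - 45) + 216*y^3 - 306*y^2 - 405*y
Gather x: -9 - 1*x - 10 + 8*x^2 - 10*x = 8*x^2 - 11*x - 19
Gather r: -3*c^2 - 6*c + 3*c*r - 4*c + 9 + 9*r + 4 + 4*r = -3*c^2 - 10*c + r*(3*c + 13) + 13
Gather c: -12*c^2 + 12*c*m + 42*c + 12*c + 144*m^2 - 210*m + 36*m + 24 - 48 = -12*c^2 + c*(12*m + 54) + 144*m^2 - 174*m - 24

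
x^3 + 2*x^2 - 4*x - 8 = (x - 2)*(x + 2)^2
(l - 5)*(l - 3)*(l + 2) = l^3 - 6*l^2 - l + 30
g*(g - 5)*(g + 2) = g^3 - 3*g^2 - 10*g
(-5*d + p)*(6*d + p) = -30*d^2 + d*p + p^2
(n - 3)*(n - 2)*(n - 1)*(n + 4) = n^4 - 2*n^3 - 13*n^2 + 38*n - 24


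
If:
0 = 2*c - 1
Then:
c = 1/2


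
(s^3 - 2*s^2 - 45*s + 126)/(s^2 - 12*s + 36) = (s^2 + 4*s - 21)/(s - 6)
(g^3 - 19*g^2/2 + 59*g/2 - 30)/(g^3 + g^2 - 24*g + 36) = (g^2 - 13*g/2 + 10)/(g^2 + 4*g - 12)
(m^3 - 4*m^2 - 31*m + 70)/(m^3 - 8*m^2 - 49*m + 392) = (m^2 + 3*m - 10)/(m^2 - m - 56)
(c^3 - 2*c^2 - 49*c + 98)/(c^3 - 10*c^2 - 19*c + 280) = (c^2 + 5*c - 14)/(c^2 - 3*c - 40)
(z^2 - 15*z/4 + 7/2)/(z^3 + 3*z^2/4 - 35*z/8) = 2*(z - 2)/(z*(2*z + 5))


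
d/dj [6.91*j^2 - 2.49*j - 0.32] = 13.82*j - 2.49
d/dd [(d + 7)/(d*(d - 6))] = (-d^2 - 14*d + 42)/(d^2*(d^2 - 12*d + 36))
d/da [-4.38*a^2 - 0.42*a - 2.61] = -8.76*a - 0.42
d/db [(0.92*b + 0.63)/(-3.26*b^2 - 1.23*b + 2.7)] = (2.9992*b^2 + 4.1076*b + 3.2589)/(10.6276*b^4 + 8.0196*b^3 - 16.0911*b^2 - 6.642*b + 7.29)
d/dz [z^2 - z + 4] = 2*z - 1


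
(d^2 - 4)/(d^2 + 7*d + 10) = (d - 2)/(d + 5)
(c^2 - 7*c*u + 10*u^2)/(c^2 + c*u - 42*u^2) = (c^2 - 7*c*u + 10*u^2)/(c^2 + c*u - 42*u^2)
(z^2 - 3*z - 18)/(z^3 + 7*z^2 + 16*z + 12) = (z - 6)/(z^2 + 4*z + 4)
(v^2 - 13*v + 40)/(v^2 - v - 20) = (v - 8)/(v + 4)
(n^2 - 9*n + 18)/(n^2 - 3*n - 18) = (n - 3)/(n + 3)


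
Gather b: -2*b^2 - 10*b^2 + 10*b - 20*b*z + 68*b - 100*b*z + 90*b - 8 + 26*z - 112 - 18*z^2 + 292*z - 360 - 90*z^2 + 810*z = -12*b^2 + b*(168 - 120*z) - 108*z^2 + 1128*z - 480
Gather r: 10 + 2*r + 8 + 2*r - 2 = 4*r + 16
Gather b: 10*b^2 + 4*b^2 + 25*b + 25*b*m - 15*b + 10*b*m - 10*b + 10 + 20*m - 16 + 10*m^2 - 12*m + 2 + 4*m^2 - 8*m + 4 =14*b^2 + 35*b*m + 14*m^2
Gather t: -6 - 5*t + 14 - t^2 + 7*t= -t^2 + 2*t + 8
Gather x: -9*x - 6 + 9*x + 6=0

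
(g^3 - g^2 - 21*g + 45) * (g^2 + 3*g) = g^5 + 2*g^4 - 24*g^3 - 18*g^2 + 135*g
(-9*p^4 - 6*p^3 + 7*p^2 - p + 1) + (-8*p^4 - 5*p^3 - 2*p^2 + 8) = -17*p^4 - 11*p^3 + 5*p^2 - p + 9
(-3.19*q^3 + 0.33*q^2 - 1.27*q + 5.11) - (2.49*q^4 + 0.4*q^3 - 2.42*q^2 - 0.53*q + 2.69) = -2.49*q^4 - 3.59*q^3 + 2.75*q^2 - 0.74*q + 2.42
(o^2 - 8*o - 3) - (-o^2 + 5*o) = 2*o^2 - 13*o - 3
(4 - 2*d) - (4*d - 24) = 28 - 6*d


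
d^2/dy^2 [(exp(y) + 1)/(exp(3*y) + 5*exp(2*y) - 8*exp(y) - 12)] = 4*(exp(3*y) + 3*exp(2*y) + 16*exp(y) + 12)*exp(y)/(exp(6*y) + 12*exp(5*y) + 12*exp(4*y) - 224*exp(3*y) - 144*exp(2*y) + 1728*exp(y) - 1728)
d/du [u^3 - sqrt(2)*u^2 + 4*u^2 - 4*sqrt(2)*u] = 3*u^2 - 2*sqrt(2)*u + 8*u - 4*sqrt(2)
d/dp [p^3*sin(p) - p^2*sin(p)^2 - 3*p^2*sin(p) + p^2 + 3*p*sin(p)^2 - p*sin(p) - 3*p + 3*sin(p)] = p^3*cos(p) - p^2*sin(2*p) - 3*sqrt(2)*p^2*cos(p + pi/4) - 6*p*sin(p) + 3*p*sin(2*p) - p*cos(p) + p*cos(2*p) + p - sin(p) + 3*cos(p) - 3*cos(2*p)/2 - 3/2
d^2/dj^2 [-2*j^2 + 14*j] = -4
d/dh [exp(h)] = exp(h)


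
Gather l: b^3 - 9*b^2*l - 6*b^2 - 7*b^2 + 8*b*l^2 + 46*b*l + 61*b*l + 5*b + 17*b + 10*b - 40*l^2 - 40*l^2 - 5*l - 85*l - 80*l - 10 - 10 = b^3 - 13*b^2 + 32*b + l^2*(8*b - 80) + l*(-9*b^2 + 107*b - 170) - 20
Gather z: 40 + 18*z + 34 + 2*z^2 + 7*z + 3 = 2*z^2 + 25*z + 77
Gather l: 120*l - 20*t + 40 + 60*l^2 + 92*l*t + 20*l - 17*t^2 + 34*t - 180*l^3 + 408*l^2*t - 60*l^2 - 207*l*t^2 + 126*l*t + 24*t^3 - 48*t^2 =-180*l^3 + 408*l^2*t + l*(-207*t^2 + 218*t + 140) + 24*t^3 - 65*t^2 + 14*t + 40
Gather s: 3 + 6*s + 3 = 6*s + 6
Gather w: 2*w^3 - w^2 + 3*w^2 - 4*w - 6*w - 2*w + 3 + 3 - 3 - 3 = 2*w^3 + 2*w^2 - 12*w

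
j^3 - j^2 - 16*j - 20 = (j - 5)*(j + 2)^2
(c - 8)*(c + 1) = c^2 - 7*c - 8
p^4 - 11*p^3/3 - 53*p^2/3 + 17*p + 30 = (p - 6)*(p - 5/3)*(p + 1)*(p + 3)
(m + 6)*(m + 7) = m^2 + 13*m + 42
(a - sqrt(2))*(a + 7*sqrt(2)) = a^2 + 6*sqrt(2)*a - 14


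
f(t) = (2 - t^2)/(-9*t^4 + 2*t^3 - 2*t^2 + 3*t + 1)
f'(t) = -2*t/(-9*t^4 + 2*t^3 - 2*t^2 + 3*t + 1) + (2 - t^2)*(36*t^3 - 6*t^2 + 4*t - 3)/(-9*t^4 + 2*t^3 - 2*t^2 + 3*t + 1)^2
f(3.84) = 0.01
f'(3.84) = -0.00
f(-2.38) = 0.01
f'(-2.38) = 0.00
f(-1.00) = -0.07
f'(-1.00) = -0.35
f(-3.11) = 0.01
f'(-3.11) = 0.00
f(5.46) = 0.00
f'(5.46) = -0.00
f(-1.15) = -0.03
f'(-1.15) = -0.18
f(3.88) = 0.01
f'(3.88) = -0.00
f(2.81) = 0.01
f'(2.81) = -0.01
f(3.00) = 0.01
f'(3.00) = -0.00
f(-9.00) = 0.00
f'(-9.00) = 0.00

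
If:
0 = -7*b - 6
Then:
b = -6/7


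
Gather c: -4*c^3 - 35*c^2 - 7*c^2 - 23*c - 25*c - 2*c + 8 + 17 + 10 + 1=-4*c^3 - 42*c^2 - 50*c + 36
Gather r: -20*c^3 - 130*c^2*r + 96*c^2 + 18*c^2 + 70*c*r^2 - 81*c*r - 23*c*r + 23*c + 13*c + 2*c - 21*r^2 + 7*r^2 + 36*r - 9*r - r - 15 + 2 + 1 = -20*c^3 + 114*c^2 + 38*c + r^2*(70*c - 14) + r*(-130*c^2 - 104*c + 26) - 12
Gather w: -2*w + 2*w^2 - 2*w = 2*w^2 - 4*w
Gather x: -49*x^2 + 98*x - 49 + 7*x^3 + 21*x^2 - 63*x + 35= 7*x^3 - 28*x^2 + 35*x - 14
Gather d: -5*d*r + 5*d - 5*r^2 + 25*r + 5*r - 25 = d*(5 - 5*r) - 5*r^2 + 30*r - 25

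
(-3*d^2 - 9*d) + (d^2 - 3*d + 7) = -2*d^2 - 12*d + 7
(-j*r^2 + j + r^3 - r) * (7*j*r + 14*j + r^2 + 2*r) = -7*j^2*r^3 - 14*j^2*r^2 + 7*j^2*r + 14*j^2 + 6*j*r^4 + 12*j*r^3 - 6*j*r^2 - 12*j*r + r^5 + 2*r^4 - r^3 - 2*r^2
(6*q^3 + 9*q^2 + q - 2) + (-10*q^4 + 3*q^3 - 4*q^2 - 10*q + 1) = -10*q^4 + 9*q^3 + 5*q^2 - 9*q - 1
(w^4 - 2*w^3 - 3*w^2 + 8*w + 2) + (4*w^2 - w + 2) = w^4 - 2*w^3 + w^2 + 7*w + 4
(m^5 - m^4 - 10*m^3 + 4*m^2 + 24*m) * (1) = m^5 - m^4 - 10*m^3 + 4*m^2 + 24*m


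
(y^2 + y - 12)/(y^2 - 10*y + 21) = (y + 4)/(y - 7)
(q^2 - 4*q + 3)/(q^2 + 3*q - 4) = (q - 3)/(q + 4)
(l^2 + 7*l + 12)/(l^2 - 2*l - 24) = (l + 3)/(l - 6)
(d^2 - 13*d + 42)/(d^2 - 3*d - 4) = (-d^2 + 13*d - 42)/(-d^2 + 3*d + 4)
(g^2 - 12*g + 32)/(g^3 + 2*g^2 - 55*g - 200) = (g - 4)/(g^2 + 10*g + 25)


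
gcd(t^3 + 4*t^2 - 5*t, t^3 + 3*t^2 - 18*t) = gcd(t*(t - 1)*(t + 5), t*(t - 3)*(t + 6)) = t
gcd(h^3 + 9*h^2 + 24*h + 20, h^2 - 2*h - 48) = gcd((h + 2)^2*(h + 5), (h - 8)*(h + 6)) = 1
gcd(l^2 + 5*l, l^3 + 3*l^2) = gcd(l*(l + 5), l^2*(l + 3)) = l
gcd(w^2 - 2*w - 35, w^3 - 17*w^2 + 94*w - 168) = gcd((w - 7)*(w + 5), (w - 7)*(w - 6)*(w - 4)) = w - 7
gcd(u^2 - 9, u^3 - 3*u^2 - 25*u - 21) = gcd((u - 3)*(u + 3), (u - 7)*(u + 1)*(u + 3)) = u + 3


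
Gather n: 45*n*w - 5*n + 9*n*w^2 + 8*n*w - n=n*(9*w^2 + 53*w - 6)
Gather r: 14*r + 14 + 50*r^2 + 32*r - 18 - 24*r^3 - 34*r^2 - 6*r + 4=-24*r^3 + 16*r^2 + 40*r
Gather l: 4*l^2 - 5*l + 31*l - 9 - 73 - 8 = 4*l^2 + 26*l - 90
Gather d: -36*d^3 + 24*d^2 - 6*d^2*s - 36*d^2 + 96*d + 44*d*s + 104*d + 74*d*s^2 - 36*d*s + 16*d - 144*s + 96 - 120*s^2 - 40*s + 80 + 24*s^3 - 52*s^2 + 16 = -36*d^3 + d^2*(-6*s - 12) + d*(74*s^2 + 8*s + 216) + 24*s^3 - 172*s^2 - 184*s + 192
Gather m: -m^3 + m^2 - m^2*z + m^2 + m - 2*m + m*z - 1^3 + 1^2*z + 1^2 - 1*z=-m^3 + m^2*(2 - z) + m*(z - 1)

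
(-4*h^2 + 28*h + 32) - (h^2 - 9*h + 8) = -5*h^2 + 37*h + 24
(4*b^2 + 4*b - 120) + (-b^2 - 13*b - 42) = 3*b^2 - 9*b - 162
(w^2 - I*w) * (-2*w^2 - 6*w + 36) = -2*w^4 - 6*w^3 + 2*I*w^3 + 36*w^2 + 6*I*w^2 - 36*I*w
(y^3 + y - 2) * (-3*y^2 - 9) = -3*y^5 - 12*y^3 + 6*y^2 - 9*y + 18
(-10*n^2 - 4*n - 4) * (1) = -10*n^2 - 4*n - 4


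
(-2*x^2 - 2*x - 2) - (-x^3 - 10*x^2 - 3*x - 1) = x^3 + 8*x^2 + x - 1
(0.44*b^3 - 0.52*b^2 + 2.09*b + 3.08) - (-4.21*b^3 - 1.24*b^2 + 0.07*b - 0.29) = 4.65*b^3 + 0.72*b^2 + 2.02*b + 3.37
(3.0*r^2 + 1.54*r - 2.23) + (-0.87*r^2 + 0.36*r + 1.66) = 2.13*r^2 + 1.9*r - 0.57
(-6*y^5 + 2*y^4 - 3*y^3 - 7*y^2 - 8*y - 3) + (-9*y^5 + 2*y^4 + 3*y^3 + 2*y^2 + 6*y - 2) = -15*y^5 + 4*y^4 - 5*y^2 - 2*y - 5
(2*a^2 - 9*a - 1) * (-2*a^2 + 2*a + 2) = -4*a^4 + 22*a^3 - 12*a^2 - 20*a - 2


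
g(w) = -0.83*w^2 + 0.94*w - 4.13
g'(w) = 0.94 - 1.66*w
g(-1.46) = -7.27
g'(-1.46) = 3.36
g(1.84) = -5.21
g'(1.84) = -2.11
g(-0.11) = -4.24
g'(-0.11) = 1.12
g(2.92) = -8.46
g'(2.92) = -3.91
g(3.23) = -9.75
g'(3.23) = -4.42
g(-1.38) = -7.01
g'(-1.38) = 3.23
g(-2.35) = -10.92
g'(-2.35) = 4.84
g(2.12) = -5.87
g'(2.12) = -2.58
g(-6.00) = -39.65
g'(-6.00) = 10.90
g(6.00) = -28.37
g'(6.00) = -9.02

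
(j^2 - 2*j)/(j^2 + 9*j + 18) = j*(j - 2)/(j^2 + 9*j + 18)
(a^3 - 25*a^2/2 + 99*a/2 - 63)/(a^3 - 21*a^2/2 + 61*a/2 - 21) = (a - 3)/(a - 1)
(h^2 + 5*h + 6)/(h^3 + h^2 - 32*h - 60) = (h + 3)/(h^2 - h - 30)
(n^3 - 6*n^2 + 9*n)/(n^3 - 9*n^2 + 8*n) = (n^2 - 6*n + 9)/(n^2 - 9*n + 8)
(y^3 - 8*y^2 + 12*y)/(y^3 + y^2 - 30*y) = (y^2 - 8*y + 12)/(y^2 + y - 30)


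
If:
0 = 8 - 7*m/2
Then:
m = 16/7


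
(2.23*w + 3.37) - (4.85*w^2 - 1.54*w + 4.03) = -4.85*w^2 + 3.77*w - 0.66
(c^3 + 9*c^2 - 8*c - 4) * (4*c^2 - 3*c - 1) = 4*c^5 + 33*c^4 - 60*c^3 - c^2 + 20*c + 4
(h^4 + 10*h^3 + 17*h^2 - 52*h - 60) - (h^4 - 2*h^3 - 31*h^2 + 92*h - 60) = 12*h^3 + 48*h^2 - 144*h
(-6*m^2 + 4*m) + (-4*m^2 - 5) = -10*m^2 + 4*m - 5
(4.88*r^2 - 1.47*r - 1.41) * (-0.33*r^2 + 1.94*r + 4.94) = -1.6104*r^4 + 9.9523*r^3 + 21.7207*r^2 - 9.9972*r - 6.9654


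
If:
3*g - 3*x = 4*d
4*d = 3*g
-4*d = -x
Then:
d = 0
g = 0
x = 0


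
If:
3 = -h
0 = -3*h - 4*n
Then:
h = -3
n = 9/4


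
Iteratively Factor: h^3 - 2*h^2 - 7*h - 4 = (h + 1)*(h^2 - 3*h - 4) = (h - 4)*(h + 1)*(h + 1)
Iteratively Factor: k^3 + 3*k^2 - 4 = (k - 1)*(k^2 + 4*k + 4) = (k - 1)*(k + 2)*(k + 2)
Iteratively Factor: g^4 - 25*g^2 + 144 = (g + 3)*(g^3 - 3*g^2 - 16*g + 48) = (g - 3)*(g + 3)*(g^2 - 16) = (g - 3)*(g + 3)*(g + 4)*(g - 4)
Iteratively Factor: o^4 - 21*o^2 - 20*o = (o)*(o^3 - 21*o - 20) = o*(o + 1)*(o^2 - o - 20) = o*(o - 5)*(o + 1)*(o + 4)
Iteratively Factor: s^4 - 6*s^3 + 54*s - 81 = (s - 3)*(s^3 - 3*s^2 - 9*s + 27) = (s - 3)*(s + 3)*(s^2 - 6*s + 9) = (s - 3)^2*(s + 3)*(s - 3)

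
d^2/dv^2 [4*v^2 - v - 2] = 8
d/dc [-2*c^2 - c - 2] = -4*c - 1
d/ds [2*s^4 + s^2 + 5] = 8*s^3 + 2*s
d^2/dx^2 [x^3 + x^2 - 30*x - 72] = 6*x + 2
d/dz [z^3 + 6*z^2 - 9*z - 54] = 3*z^2 + 12*z - 9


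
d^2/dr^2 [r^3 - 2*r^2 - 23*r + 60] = 6*r - 4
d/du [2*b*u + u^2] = 2*b + 2*u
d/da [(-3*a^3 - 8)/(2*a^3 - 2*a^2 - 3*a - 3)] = (6*a^4 + 18*a^3 + 75*a^2 - 32*a - 24)/(4*a^6 - 8*a^5 - 8*a^4 + 21*a^2 + 18*a + 9)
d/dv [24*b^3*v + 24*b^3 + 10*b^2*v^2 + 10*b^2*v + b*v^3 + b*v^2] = b*(24*b^2 + 20*b*v + 10*b + 3*v^2 + 2*v)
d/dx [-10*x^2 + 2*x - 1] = 2 - 20*x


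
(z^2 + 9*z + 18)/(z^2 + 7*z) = (z^2 + 9*z + 18)/(z*(z + 7))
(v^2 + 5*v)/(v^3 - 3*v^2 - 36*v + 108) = v*(v + 5)/(v^3 - 3*v^2 - 36*v + 108)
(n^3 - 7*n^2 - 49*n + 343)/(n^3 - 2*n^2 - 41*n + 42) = (n^2 - 49)/(n^2 + 5*n - 6)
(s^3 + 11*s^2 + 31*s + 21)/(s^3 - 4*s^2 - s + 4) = (s^2 + 10*s + 21)/(s^2 - 5*s + 4)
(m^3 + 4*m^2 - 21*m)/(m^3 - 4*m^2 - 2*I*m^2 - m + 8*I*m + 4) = m*(m^2 + 4*m - 21)/(m^3 - 2*m^2*(2 + I) + m*(-1 + 8*I) + 4)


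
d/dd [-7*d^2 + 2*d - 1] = 2 - 14*d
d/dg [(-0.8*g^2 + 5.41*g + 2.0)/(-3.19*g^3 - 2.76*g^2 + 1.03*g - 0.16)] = (-2.552*g^4 + 34.5158*g^3 + 33.2476*g^2 + 11.296*g - 2.9256)/(10.1761*g^6 + 17.6088*g^5 + 1.0462*g^4 - 4.6648*g^3 + 1.9441*g^2 - 0.3296*g + 0.0256)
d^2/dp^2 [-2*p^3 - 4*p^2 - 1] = -12*p - 8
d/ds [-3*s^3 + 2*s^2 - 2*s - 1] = -9*s^2 + 4*s - 2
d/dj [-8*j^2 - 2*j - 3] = -16*j - 2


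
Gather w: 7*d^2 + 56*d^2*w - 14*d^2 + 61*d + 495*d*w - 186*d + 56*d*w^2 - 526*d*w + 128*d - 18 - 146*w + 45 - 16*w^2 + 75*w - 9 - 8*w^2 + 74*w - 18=-7*d^2 + 3*d + w^2*(56*d - 24) + w*(56*d^2 - 31*d + 3)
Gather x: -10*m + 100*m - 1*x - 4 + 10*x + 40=90*m + 9*x + 36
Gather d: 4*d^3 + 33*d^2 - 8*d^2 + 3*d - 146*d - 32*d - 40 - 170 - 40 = 4*d^3 + 25*d^2 - 175*d - 250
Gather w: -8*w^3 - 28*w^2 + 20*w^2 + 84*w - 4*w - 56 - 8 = -8*w^3 - 8*w^2 + 80*w - 64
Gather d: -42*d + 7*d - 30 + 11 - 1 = -35*d - 20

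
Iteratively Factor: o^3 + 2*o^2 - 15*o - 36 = (o - 4)*(o^2 + 6*o + 9) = (o - 4)*(o + 3)*(o + 3)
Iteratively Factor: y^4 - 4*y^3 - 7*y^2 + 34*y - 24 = (y - 1)*(y^3 - 3*y^2 - 10*y + 24) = (y - 2)*(y - 1)*(y^2 - y - 12) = (y - 2)*(y - 1)*(y + 3)*(y - 4)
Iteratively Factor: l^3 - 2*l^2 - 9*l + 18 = (l - 3)*(l^2 + l - 6) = (l - 3)*(l - 2)*(l + 3)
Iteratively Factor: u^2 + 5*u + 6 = (u + 2)*(u + 3)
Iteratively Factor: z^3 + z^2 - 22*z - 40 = (z + 2)*(z^2 - z - 20) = (z + 2)*(z + 4)*(z - 5)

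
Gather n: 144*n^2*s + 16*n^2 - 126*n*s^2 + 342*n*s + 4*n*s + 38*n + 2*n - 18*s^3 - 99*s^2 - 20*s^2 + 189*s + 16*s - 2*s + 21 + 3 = n^2*(144*s + 16) + n*(-126*s^2 + 346*s + 40) - 18*s^3 - 119*s^2 + 203*s + 24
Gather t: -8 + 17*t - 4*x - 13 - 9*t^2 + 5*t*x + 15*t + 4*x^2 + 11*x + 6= -9*t^2 + t*(5*x + 32) + 4*x^2 + 7*x - 15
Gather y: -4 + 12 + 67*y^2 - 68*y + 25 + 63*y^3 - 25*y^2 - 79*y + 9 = 63*y^3 + 42*y^2 - 147*y + 42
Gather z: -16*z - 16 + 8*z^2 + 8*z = 8*z^2 - 8*z - 16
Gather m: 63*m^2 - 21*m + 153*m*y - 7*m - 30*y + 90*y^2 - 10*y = 63*m^2 + m*(153*y - 28) + 90*y^2 - 40*y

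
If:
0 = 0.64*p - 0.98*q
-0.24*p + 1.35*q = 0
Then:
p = 0.00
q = 0.00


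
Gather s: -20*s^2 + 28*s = -20*s^2 + 28*s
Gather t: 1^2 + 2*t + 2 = 2*t + 3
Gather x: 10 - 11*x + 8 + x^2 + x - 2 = x^2 - 10*x + 16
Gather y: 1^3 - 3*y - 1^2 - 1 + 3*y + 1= 0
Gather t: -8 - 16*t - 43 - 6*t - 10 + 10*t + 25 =-12*t - 36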